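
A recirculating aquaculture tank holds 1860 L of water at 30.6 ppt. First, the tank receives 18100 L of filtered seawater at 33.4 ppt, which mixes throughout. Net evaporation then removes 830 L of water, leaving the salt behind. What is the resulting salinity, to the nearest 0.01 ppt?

34.58 ppt

After mixing: salt = 1,860×30.6 + 18,100×33.4 = 661,456; volume = 19,960 L
After evaporation: salt unchanged = 661,456; volume = 19,960 − 830 = 19,130 L
S = 661,456 / 19,130 = 34.5769 ppt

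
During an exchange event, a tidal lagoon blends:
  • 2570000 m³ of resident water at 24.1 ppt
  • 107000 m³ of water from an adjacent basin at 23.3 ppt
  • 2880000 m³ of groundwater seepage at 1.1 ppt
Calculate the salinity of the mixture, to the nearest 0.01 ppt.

12.16 ppt

By conservation of dissolved salt,
salt = 2,570,000×24.1 + 107,000×23.3 + 2,880,000×1.1 = 61,937,000 + 2,493,100 + 3,168,000 = 67,598,100
volume = 2,570,000 + 107,000 + 2,880,000 = 5,557,000 m³
S = 67,598,100 / 5,557,000 = 12.1645 ppt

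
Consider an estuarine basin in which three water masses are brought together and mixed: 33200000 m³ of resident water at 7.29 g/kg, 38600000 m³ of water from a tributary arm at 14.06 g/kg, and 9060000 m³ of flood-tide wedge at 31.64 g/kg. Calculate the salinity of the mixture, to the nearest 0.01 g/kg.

13.25 g/kg

Salt balance:
salt = 33,200,000×7.29 + 38,600,000×14.06 + 9,060,000×31.64 = 242,028,000 + 542,716,000 + 286,658,400 = 1,071,402,400
volume = 33,200,000 + 38,600,000 + 9,060,000 = 80,860,000 m³
S = 1,071,402,400 / 80,860,000 = 13.2501 g/kg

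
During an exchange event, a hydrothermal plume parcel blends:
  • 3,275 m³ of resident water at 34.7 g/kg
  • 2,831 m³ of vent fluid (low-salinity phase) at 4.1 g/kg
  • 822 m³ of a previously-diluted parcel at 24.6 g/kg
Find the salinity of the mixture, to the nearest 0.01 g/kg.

21.00 g/kg

By conservation of dissolved salt,
salt = 3,275×34.7 + 2,831×4.1 + 822×24.6 = 113,642.5 + 11,607.1 + 20,221.2 = 145,470.8
volume = 3,275 + 2,831 + 822 = 6,928 m³
S = 145,470.8 / 6,928 = 20.9975 g/kg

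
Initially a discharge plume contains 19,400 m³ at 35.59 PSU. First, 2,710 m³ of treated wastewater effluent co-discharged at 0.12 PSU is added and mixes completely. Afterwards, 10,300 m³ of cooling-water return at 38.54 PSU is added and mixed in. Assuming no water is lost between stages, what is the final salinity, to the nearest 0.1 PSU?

33.6 PSU

Salt balance:
Initial salt = 19,400×35.59 = 690,446
After stage 1: salt = 690,446 + 2,710×0.12 = 690,771.2; volume = 22,110 m³; S = 31.242 PSU
After stage 2: salt = 690,771.2 + 10,300×38.54 = 1,087,733.2; volume = 32,410 m³
S = 1,087,733.2 / 32,410 = 33.5617 PSU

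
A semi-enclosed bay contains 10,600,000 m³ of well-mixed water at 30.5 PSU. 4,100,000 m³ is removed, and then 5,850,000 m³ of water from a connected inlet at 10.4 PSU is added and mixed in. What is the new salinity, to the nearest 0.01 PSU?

20.98 PSU

Remaining after removal: 6,500,000 m³ at 30.5 PSU (salt = 198,250,000)
After addition: salt = 198,250,000 + 5,850,000×10.4 = 259,090,000; volume = 12,350,000 m³
S = 259,090,000 / 12,350,000 = 20.9789 PSU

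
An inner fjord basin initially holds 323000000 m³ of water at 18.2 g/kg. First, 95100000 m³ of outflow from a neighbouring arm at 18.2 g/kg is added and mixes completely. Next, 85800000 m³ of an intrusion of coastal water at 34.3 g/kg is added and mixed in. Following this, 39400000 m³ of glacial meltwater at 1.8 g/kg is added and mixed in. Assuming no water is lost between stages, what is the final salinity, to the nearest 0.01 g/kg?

Total salt / total volume:
Initial salt = 323,000,000×18.2 = 5,878,600,000
After stage 1: salt = 5,878,600,000 + 95,100,000×18.2 = 7,609,420,000; volume = 418,100,000 m³; S = 18.2 g/kg
After stage 2: salt = 7,609,420,000 + 85,800,000×34.3 = 10,552,360,000; volume = 503,900,000 m³; S = 20.941 g/kg
After stage 3: salt = 10,552,360,000 + 39,400,000×1.8 = 10,623,280,000; volume = 543,300,000 m³
S = 10,623,280,000 / 543,300,000 = 19.5532 g/kg

19.55 g/kg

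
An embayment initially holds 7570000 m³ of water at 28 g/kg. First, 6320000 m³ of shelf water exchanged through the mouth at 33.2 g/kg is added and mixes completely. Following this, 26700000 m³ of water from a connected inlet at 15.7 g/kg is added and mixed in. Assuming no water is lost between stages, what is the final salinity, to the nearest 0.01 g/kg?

20.72 g/kg

Mass of salt is conserved:
Initial salt = 7,570,000×28 = 211,960,000
After stage 1: salt = 211,960,000 + 6,320,000×33.2 = 421,784,000; volume = 13,890,000 m³; S = 30.366 g/kg
After stage 2: salt = 421,784,000 + 26,700,000×15.7 = 840,974,000; volume = 40,590,000 m³
S = 840,974,000 / 40,590,000 = 20.7187 g/kg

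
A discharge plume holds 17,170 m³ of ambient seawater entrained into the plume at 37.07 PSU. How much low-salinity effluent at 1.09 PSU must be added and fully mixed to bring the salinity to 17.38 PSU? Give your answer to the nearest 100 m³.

20800 m³

Salt balance: 17,170×37.07 + V×1.09 = (17,170+V)×17.38
636,491.9 + 1.09V = 298,414.6 + 17.38V
338,077.3 = 16.29V
V = 20,753.67 m³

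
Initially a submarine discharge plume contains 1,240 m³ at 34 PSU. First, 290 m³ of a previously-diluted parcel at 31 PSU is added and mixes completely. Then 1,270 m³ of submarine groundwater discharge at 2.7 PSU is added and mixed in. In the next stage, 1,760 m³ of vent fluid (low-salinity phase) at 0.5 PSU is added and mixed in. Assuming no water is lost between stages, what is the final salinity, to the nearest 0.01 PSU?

Mass of salt is conserved:
Initial salt = 1,240×34 = 42,160
After stage 1: salt = 42,160 + 290×31 = 51,150; volume = 1,530 m³; S = 33.431 PSU
After stage 2: salt = 51,150 + 1,270×2.7 = 54,579; volume = 2,800 m³; S = 19.493 PSU
After stage 3: salt = 54,579 + 1,760×0.5 = 55,459; volume = 4,560 m³
S = 55,459 / 4,560 = 12.1621 PSU

12.16 PSU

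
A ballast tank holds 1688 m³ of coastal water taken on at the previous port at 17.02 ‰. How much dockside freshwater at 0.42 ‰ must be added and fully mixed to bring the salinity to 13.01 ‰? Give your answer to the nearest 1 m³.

538 m³

Salt balance: 1,688×17.02 + V×0.42 = (1,688+V)×13.01
28,729.76 + 0.42V = 21,960.88 + 13.01V
6,768.88 = 12.59V
V = 537.64 m³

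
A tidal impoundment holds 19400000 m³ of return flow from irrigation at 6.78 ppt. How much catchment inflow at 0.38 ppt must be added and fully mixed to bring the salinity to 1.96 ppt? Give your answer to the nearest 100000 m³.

59200000 m³

Salt balance: 19,400,000×6.78 + V×0.38 = (19,400,000+V)×1.96
131,532,000 + 0.38V = 38,024,000 + 1.96V
93,508,000 = 1.58V
V = 59,182,278.48 m³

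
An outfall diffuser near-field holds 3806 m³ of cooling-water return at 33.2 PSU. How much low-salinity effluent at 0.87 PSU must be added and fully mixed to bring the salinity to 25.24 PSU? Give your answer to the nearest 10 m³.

1240 m³

Salt balance: 3,806×33.2 + V×0.87 = (3,806+V)×25.24
126,359.2 + 0.87V = 96,063.44 + 25.24V
30,295.76 = 24.37V
V = 1,243.16 m³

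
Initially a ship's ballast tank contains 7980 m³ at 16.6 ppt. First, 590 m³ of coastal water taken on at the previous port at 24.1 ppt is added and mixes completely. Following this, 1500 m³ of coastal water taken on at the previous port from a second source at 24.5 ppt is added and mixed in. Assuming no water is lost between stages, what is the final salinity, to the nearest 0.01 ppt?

18.22 ppt

Salt balance:
Initial salt = 7,980×16.6 = 132,468
After stage 1: salt = 132,468 + 590×24.1 = 146,687; volume = 8,570 m³; S = 17.116 ppt
After stage 2: salt = 146,687 + 1,500×24.5 = 183,437; volume = 10,070 m³
S = 183,437 / 10,070 = 18.2162 ppt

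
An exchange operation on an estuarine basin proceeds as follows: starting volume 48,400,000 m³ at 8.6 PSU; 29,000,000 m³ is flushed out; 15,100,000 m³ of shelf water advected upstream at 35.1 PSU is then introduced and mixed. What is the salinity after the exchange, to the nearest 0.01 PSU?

20.20 PSU

Remaining after removal: 19,400,000 m³ at 8.6 PSU (salt = 166,840,000)
After addition: salt = 166,840,000 + 15,100,000×35.1 = 696,850,000; volume = 34,500,000 m³
S = 696,850,000 / 34,500,000 = 20.1986 PSU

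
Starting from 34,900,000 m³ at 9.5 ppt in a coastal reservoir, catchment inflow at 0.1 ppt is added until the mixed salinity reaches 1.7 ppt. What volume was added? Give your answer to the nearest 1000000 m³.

170000000 m³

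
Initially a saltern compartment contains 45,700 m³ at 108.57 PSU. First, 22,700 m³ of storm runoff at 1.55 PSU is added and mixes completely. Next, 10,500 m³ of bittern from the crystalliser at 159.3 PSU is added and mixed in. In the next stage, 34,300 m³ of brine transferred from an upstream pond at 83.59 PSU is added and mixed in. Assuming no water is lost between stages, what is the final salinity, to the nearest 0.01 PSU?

84.25 PSU

Conserving salt mass:
Initial salt = 45,700×108.57 = 4,961,649
After stage 1: salt = 4,961,649 + 22,700×1.55 = 4,996,834; volume = 68,400 m³; S = 73.053 PSU
After stage 2: salt = 4,996,834 + 10,500×159.3 = 6,669,484; volume = 78,900 m³; S = 84.531 PSU
After stage 3: salt = 6,669,484 + 34,300×83.59 = 9,536,621; volume = 113,200 m³
S = 9,536,621 / 113,200 = 84.2458 PSU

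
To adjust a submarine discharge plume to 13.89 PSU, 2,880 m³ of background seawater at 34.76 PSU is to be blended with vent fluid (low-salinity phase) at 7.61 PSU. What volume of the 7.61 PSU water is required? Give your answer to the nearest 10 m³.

9570 m³

Salt balance: 2,880×34.76 + V×7.61 = (2,880+V)×13.89
100,108.8 + 7.61V = 40,003.2 + 13.89V
60,105.6 = 6.28V
V = 9,570.96 m³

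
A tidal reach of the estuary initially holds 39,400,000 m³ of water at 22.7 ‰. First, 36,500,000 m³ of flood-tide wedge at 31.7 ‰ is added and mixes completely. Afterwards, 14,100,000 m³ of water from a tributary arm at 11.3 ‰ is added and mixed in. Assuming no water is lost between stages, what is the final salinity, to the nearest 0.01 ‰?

Weighted by volume,
Initial salt = 39,400,000×22.7 = 894,380,000
After stage 1: salt = 894,380,000 + 36,500,000×31.7 = 2,051,430,000; volume = 75,900,000 m³; S = 27.028 ‰
After stage 2: salt = 2,051,430,000 + 14,100,000×11.3 = 2,210,760,000; volume = 90,000,000 m³
S = 2,210,760,000 / 90,000,000 = 24.564 ‰

24.56 ‰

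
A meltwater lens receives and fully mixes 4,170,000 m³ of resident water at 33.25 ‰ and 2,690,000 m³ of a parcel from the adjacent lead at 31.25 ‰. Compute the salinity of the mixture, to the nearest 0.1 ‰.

32.5 ‰

Mass of salt is conserved:
salt = 4,170,000×33.25 + 2,690,000×31.25 = 138,652,500 + 84,062,500 = 222,715,000
volume = 4,170,000 + 2,690,000 = 6,860,000 m³
S = 222,715,000 / 6,860,000 = 32.466 ‰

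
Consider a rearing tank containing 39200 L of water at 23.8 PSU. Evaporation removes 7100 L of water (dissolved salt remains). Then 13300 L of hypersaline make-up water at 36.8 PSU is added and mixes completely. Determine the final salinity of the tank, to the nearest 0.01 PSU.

31.33 PSU

After evaporation: salt = 39,200×23.8 = 932,960; volume = 39,200 − 7,100 = 32,100 L
After mixing: salt = 932,960 + 13,300×36.8 = 1,422,400; volume = 32,100 + 13,300 = 45,400 L
S = 1,422,400 / 45,400 = 31.3304 PSU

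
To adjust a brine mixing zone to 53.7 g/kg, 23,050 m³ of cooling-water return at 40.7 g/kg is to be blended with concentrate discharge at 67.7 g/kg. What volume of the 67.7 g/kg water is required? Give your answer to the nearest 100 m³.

21400 m³

Salt balance: 23,050×40.7 + V×67.7 = (23,050+V)×53.7
938,135 + 67.7V = 1,237,785 + 53.7V
299,650 = 14V
V = 21,403.57 m³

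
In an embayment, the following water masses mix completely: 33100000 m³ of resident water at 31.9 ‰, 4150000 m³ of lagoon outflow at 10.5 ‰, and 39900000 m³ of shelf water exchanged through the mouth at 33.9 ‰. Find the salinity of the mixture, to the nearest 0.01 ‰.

Weighted by volume,
salt = 33,100,000×31.9 + 4,150,000×10.5 + 39,900,000×33.9 = 1,055,890,000 + 43,575,000 + 1,352,610,000 = 2,452,075,000
volume = 33,100,000 + 4,150,000 + 39,900,000 = 77,150,000 m³
S = 2,452,075,000 / 77,150,000 = 31.7832 ‰

31.78 ‰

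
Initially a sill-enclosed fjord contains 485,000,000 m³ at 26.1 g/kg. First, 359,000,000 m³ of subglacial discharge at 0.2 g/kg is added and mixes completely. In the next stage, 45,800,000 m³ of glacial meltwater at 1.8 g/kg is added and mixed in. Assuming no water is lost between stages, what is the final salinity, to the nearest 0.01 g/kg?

14.40 g/kg

Salt balance:
Initial salt = 485,000,000×26.1 = 12,658,500,000
After stage 1: salt = 12,658,500,000 + 359,000,000×0.2 = 12,730,300,000; volume = 844,000,000 m³; S = 15.083 g/kg
After stage 2: salt = 12,730,300,000 + 45,800,000×1.8 = 12,812,740,000; volume = 889,800,000 m³
S = 12,812,740,000 / 889,800,000 = 14.3996 g/kg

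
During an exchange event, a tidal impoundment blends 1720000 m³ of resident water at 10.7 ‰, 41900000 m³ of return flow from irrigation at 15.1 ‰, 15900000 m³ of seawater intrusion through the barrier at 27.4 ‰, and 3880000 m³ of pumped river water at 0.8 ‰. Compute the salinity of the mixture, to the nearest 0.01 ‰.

17.19 ‰

Weighted by volume,
salt = 1,720,000×10.7 + 41,900,000×15.1 + 15,900,000×27.4 + 3,880,000×0.8 = 18,404,000 + 632,690,000 + 435,660,000 + 3,104,000 = 1,089,858,000
volume = 1,720,000 + 41,900,000 + 15,900,000 + 3,880,000 = 63,400,000 m³
S = 1,089,858,000 / 63,400,000 = 17.1902 ‰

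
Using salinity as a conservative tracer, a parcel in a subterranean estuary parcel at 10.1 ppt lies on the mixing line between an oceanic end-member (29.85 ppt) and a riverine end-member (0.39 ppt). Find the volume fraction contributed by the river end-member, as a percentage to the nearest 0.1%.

67.0%

Let f be the freshwater fraction. Salt balance per unit volume:
f×0.39 + (1−f)×29.85 = 10.1
f = (29.85 − 10.1) / (29.85 − 0.39) = 19.75/29.46 = 0.6704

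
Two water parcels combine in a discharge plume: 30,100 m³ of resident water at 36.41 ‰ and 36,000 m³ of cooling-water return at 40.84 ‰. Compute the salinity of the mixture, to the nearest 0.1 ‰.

38.8 ‰

Conserving salt mass:
salt = 30,100×36.41 + 36,000×40.84 = 1,095,941 + 1,470,240 = 2,566,181
volume = 30,100 + 36,000 = 66,100 m³
S = 2,566,181 / 66,100 = 38.823 ‰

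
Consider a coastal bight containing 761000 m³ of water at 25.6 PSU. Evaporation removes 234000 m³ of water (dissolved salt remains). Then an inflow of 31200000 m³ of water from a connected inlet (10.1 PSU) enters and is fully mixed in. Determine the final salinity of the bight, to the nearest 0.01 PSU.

10.55 PSU

After evaporation: salt = 761,000×25.6 = 19,481,600; volume = 761,000 − 234,000 = 527,000 m³
After mixing: salt = 19,481,600 + 31,200,000×10.1 = 334,601,600; volume = 527,000 + 31,200,000 = 31,727,000 m³
S = 334,601,600 / 31,727,000 = 10.5463 PSU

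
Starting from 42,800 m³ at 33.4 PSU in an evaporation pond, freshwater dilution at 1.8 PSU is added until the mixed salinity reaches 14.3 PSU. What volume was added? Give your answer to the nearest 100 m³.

65400 m³

Salt balance: 42,800×33.4 + V×1.8 = (42,800+V)×14.3
1,429,520 + 1.8V = 612,040 + 14.3V
817,480 = 12.5V
V = 65,398.4 m³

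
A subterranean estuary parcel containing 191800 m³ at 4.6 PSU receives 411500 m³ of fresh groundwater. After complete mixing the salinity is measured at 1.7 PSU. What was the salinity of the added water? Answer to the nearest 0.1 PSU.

0.3 PSU

Salt balance: 191,800×4.6 + 411,500×S = 603,300×1.7
882,280 + 411,500·S = 1,025,610
S = (1,025,610 − 882,280) / 411,500 = 0.3483 PSU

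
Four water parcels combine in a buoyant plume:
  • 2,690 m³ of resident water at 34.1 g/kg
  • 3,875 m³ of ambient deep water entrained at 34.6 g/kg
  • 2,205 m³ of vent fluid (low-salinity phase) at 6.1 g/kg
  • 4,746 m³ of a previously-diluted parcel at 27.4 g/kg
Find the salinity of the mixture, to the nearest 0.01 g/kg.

27.32 g/kg

Conserving salt mass:
salt = 2,690×34.1 + 3,875×34.6 + 2,205×6.1 + 4,746×27.4 = 91,729 + 134,075 + 13,450.5 + 130,040.4 = 369,294.9
volume = 2,690 + 3,875 + 2,205 + 4,746 = 13,516 m³
S = 369,294.9 / 13,516 = 27.3228 g/kg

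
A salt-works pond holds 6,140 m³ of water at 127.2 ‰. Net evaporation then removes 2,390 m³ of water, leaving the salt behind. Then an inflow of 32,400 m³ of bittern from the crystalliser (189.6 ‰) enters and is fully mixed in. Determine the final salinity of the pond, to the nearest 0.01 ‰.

After evaporation: salt = 6,140×127.2 = 781,008; volume = 6,140 − 2,390 = 3,750 m³
After mixing: salt = 781,008 + 32,400×189.6 = 6,924,048; volume = 3,750 + 32,400 = 36,150 m³
S = 6,924,048 / 36,150 = 191.5366 ‰

191.54 ‰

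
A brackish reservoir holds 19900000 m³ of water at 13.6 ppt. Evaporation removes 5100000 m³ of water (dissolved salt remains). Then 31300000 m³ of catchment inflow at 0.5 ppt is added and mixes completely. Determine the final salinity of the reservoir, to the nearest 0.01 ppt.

After evaporation: salt = 19,900,000×13.6 = 270,640,000; volume = 19,900,000 − 5,100,000 = 14,800,000 m³
After mixing: salt = 270,640,000 + 31,300,000×0.5 = 286,290,000; volume = 14,800,000 + 31,300,000 = 46,100,000 m³
S = 286,290,000 / 46,100,000 = 6.2102 ppt

6.21 ppt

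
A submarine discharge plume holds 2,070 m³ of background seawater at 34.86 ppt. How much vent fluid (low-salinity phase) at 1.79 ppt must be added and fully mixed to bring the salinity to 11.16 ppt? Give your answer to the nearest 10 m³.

Salt balance: 2,070×34.86 + V×1.79 = (2,070+V)×11.16
72,160.2 + 1.79V = 23,101.2 + 11.16V
49,059 = 9.37V
V = 5,235.75 m³

5240 m³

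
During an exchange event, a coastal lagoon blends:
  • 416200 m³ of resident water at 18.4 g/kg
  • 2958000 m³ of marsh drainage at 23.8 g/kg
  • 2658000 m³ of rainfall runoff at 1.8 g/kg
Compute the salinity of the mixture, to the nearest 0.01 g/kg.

Salt balance:
salt = 416,200×18.4 + 2,958,000×23.8 + 2,658,000×1.8 = 7,658,080 + 70,400,400 + 4,784,400 = 82,842,880
volume = 416,200 + 2,958,000 + 2,658,000 = 6,032,200 m³
S = 82,842,880 / 6,032,200 = 13.7334 g/kg

13.73 g/kg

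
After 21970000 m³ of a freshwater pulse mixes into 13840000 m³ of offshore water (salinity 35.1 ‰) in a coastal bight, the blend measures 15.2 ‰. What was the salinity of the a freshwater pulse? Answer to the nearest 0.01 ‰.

Salt balance: 13,840,000×35.1 + 21,970,000×S = 35,810,000×15.2
485,784,000 + 21,970,000·S = 544,312,000
S = (544,312,000 − 485,784,000) / 21,970,000 = 2.664 ‰

2.66 ‰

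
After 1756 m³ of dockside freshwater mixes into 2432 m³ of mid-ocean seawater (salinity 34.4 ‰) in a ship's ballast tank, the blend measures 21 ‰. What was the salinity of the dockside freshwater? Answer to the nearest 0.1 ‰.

2.4 ‰

Salt balance: 2,432×34.4 + 1,756×S = 4,188×21
83,660.8 + 1,756·S = 87,948
S = (87,948 − 83,660.8) / 1,756 = 2.4415 ‰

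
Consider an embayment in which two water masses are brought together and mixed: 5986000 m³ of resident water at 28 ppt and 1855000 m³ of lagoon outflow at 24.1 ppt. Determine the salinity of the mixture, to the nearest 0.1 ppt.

27.1 ppt

Mass of salt is conserved:
salt = 5,986,000×28 + 1,855,000×24.1 = 167,608,000 + 44,705,500 = 212,313,500
volume = 5,986,000 + 1,855,000 = 7,841,000 m³
S = 212,313,500 / 7,841,000 = 27.077 ppt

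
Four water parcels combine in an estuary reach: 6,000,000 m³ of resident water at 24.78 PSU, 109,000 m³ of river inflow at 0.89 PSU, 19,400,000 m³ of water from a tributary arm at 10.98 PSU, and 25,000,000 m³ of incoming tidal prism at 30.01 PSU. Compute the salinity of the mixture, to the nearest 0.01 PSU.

22.02 PSU

Conserving salt mass:
salt = 6,000,000×24.78 + 109,000×0.89 + 19,400,000×10.98 + 25,000,000×30.01 = 148,680,000 + 97,010 + 213,012,000 + 750,250,000 = 1,112,039,010
volume = 6,000,000 + 109,000 + 19,400,000 + 25,000,000 = 50,509,000 m³
S = 1,112,039,010 / 50,509,000 = 22.0167 PSU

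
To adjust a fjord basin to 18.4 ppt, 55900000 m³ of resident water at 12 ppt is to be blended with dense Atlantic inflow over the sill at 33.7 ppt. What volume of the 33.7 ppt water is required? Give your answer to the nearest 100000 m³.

Salt balance: 55,900,000×12 + V×33.7 = (55,900,000+V)×18.4
670,800,000 + 33.7V = 1,028,560,000 + 18.4V
357,760,000 = 15.3V
V = 23,383,006.54 m³

23400000 m³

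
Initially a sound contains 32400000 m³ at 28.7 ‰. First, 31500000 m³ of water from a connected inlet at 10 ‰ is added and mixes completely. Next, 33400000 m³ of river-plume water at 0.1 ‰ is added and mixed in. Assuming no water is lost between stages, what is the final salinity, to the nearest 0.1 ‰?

Mass of salt is conserved:
Initial salt = 32,400,000×28.7 = 929,880,000
After stage 1: salt = 929,880,000 + 31,500,000×10 = 1,244,880,000; volume = 63,900,000 m³; S = 19.482 ‰
After stage 2: salt = 1,244,880,000 + 33,400,000×0.1 = 1,248,220,000; volume = 97,300,000 m³
S = 1,248,220,000 / 97,300,000 = 12.8286 ‰

12.8 ‰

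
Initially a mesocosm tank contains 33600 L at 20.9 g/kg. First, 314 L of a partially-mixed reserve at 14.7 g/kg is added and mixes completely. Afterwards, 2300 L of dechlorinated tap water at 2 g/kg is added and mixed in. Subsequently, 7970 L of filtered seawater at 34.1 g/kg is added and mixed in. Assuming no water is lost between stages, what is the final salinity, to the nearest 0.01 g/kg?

Conserving salt mass:
Initial salt = 33,600×20.9 = 702,240
After stage 1: salt = 702,240 + 314×14.7 = 706,855.8; volume = 33,914 L; S = 20.843 g/kg
After stage 2: salt = 706,855.8 + 2,300×2 = 711,455.8; volume = 36,214 L; S = 19.646 g/kg
After stage 3: salt = 711,455.8 + 7,970×34.1 = 983,232.8; volume = 44,184 L
S = 983,232.8 / 44,184 = 22.2531 g/kg

22.25 g/kg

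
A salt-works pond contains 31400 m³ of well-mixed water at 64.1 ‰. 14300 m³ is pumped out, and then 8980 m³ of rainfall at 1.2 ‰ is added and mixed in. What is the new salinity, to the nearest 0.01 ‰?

42.44 ‰

Remaining after removal: 17,100 m³ at 64.1 ‰ (salt = 1,096,110)
After addition: salt = 1,096,110 + 8,980×1.2 = 1,106,886; volume = 26,080 m³
S = 1,106,886 / 26,080 = 42.4419 ‰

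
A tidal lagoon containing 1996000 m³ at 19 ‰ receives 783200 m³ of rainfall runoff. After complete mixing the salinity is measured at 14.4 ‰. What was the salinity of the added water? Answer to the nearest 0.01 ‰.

Salt balance: 1,996,000×19 + 783,200×S = 2,779,200×14.4
37,924,000 + 783,200·S = 40,020,480
S = (40,020,480 − 37,924,000) / 783,200 = 2.6768 ‰

2.68 ‰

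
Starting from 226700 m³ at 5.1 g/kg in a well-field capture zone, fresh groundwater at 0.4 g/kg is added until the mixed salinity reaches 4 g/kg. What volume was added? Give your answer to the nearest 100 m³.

Salt balance: 226,700×5.1 + V×0.4 = (226,700+V)×4
1,156,170 + 0.4V = 906,800 + 4V
249,370 = 3.6V
V = 69,269.44 m³

69300 m³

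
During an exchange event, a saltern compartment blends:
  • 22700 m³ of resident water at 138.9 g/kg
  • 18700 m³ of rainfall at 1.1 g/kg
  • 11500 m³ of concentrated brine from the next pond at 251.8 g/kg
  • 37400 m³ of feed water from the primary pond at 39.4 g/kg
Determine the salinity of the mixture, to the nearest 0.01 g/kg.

Salt balance:
salt = 22,700×138.9 + 18,700×1.1 + 11,500×251.8 + 37,400×39.4 = 3,153,030 + 20,570 + 2,895,700 + 1,473,560 = 7,542,860
volume = 22,700 + 18,700 + 11,500 + 37,400 = 90,300 m³
S = 7,542,860 / 90,300 = 83.5311 g/kg

83.53 g/kg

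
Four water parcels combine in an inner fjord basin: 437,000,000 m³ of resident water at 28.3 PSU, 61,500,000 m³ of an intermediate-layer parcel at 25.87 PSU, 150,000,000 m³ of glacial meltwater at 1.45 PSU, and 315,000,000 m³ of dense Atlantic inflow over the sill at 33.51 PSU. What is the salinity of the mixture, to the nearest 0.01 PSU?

By conservation of dissolved salt,
salt = 437,000,000×28.3 + 61,500,000×25.87 + 150,000,000×1.45 + 315,000,000×33.51 = 12,367,100,000 + 1,591,005,000 + 217,500,000 + 10,555,650,000 = 24,731,255,000
volume = 437,000,000 + 61,500,000 + 150,000,000 + 315,000,000 = 963,500,000 m³
S = 24,731,255,000 / 963,500,000 = 25.6681 PSU

25.67 PSU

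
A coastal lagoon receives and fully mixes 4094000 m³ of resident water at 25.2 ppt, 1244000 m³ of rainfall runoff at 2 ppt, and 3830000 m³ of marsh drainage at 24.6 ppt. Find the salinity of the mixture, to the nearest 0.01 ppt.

Salt balance:
salt = 4,094,000×25.2 + 1,244,000×2 + 3,830,000×24.6 = 103,168,800 + 2,488,000 + 94,218,000 = 199,874,800
volume = 4,094,000 + 1,244,000 + 3,830,000 = 9,168,000 m³
S = 199,874,800 / 9,168,000 = 21.8014 ppt

21.80 ppt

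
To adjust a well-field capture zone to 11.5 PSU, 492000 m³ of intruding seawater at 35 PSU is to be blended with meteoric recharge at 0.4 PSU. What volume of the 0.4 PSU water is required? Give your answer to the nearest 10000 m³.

1040000 m³

Salt balance: 492,000×35 + V×0.4 = (492,000+V)×11.5
17,220,000 + 0.4V = 5,658,000 + 11.5V
11,562,000 = 11.1V
V = 1,041,621.62 m³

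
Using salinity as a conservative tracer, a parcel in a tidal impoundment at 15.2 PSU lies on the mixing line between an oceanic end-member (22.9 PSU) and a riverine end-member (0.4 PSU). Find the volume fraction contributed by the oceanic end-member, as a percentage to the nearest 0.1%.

65.8%

Let g be the oceanic fraction. Salt balance per unit volume:
g×22.9 + (1−g)×0.4 = 15.2
g = (15.2 − 0.4) / (22.9 − 0.4) = 14.8/22.5 = 0.6578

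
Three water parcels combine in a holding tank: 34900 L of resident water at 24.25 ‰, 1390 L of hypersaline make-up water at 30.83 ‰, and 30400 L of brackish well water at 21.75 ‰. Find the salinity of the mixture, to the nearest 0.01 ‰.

Mass of salt is conserved:
salt = 34,900×24.25 + 1,390×30.83 + 30,400×21.75 = 846,325 + 42,853.7 + 661,200 = 1,550,378.7
volume = 34,900 + 1,390 + 30,400 = 66,690 L
S = 1,550,378.7 / 66,690 = 23.2475 ‰

23.25 ‰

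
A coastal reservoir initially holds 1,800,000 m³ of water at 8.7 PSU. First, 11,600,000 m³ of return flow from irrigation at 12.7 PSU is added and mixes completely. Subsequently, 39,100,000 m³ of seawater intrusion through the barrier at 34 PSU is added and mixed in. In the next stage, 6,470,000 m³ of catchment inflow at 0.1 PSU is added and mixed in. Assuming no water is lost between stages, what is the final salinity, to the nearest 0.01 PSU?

25.32 PSU

Conserving salt mass:
Initial salt = 1,800,000×8.7 = 15,660,000
After stage 1: salt = 15,660,000 + 11,600,000×12.7 = 162,980,000; volume = 13,400,000 m³; S = 12.163 PSU
After stage 2: salt = 162,980,000 + 39,100,000×34 = 1,492,380,000; volume = 52,500,000 m³; S = 28.426 PSU
After stage 3: salt = 1,492,380,000 + 6,470,000×0.1 = 1,493,027,000; volume = 58,970,000 m³
S = 1,493,027,000 / 58,970,000 = 25.3184 PSU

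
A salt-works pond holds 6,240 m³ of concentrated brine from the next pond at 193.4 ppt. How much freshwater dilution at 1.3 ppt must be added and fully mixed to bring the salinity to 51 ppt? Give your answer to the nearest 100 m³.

17900 m³

Salt balance: 6,240×193.4 + V×1.3 = (6,240+V)×51
1,206,816 + 1.3V = 318,240 + 51V
888,576 = 49.7V
V = 17,878.79 m³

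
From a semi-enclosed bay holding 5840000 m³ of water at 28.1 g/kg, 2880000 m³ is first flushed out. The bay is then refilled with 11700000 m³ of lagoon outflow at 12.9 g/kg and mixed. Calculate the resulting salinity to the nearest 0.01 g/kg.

15.97 g/kg

Remaining after removal: 2,960,000 m³ at 28.1 g/kg (salt = 83,176,000)
After addition: salt = 83,176,000 + 11,700,000×12.9 = 234,106,000; volume = 14,660,000 m³
S = 234,106,000 / 14,660,000 = 15.969 g/kg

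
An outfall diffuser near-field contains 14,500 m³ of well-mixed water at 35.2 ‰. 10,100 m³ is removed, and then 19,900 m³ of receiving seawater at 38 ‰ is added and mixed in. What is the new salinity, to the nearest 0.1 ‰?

Remaining after removal: 4,400 m³ at 35.2 ‰ (salt = 154,880)
After addition: salt = 154,880 + 19,900×38 = 911,080; volume = 24,300 m³
S = 911,080 / 24,300 = 37.493 ‰

37.5 ‰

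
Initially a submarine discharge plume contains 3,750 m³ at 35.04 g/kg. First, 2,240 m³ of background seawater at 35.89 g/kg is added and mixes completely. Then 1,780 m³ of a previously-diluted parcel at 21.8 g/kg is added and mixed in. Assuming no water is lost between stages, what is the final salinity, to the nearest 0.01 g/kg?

32.25 g/kg

Total salt / total volume:
Initial salt = 3,750×35.04 = 131,400
After stage 1: salt = 131,400 + 2,240×35.89 = 211,793.6; volume = 5,990 m³; S = 35.358 g/kg
After stage 2: salt = 211,793.6 + 1,780×21.8 = 250,597.6; volume = 7,770 m³
S = 250,597.6 / 7,770 = 32.2519 g/kg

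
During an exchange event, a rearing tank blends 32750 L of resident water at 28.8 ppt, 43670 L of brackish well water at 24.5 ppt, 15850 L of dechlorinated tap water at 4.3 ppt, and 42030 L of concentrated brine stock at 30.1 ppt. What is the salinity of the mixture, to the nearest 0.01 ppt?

24.92 ppt

Conserving salt mass:
salt = 32,750×28.8 + 43,670×24.5 + 15,850×4.3 + 42,030×30.1 = 943,200 + 1,069,915 + 68,155 + 1,265,103 = 3,346,373
volume = 32,750 + 43,670 + 15,850 + 42,030 = 134,300 L
S = 3,346,373 / 134,300 = 24.9171 ppt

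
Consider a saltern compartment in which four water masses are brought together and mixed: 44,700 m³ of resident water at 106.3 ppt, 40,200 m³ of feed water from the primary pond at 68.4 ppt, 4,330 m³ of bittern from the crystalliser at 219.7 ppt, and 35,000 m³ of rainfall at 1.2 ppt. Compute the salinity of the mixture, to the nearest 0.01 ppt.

68.38 ppt

Salt balance:
salt = 44,700×106.3 + 40,200×68.4 + 4,330×219.7 + 35,000×1.2 = 4,751,610 + 2,749,680 + 951,301 + 42,000 = 8,494,591
volume = 44,700 + 40,200 + 4,330 + 35,000 = 124,230 m³
S = 8,494,591 / 124,230 = 68.3779 ppt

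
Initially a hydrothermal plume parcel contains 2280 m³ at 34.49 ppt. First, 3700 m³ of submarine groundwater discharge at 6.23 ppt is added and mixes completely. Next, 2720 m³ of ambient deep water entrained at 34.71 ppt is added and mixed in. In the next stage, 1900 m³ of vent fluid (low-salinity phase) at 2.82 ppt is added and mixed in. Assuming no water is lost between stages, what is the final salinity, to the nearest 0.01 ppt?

Salt balance:
Initial salt = 2,280×34.49 = 78,637.2
After stage 1: salt = 78,637.2 + 3,700×6.23 = 101,688.2; volume = 5,980 m³; S = 17.005 ppt
After stage 2: salt = 101,688.2 + 2,720×34.71 = 196,099.4; volume = 8,700 m³; S = 22.54 ppt
After stage 3: salt = 196,099.4 + 1,900×2.82 = 201,457.4; volume = 10,600 m³
S = 201,457.4 / 10,600 = 19.0054 ppt

19.01 ppt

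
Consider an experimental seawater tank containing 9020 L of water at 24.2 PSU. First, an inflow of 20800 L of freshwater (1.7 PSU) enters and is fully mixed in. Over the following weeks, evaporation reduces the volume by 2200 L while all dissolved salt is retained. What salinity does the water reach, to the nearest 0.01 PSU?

9.18 PSU

After mixing: salt = 9,020×24.2 + 20,800×1.7 = 253,644; volume = 29,820 L
After evaporation: salt unchanged = 253,644; volume = 29,820 − 2,200 = 27,620 L
S = 253,644 / 27,620 = 9.1833 PSU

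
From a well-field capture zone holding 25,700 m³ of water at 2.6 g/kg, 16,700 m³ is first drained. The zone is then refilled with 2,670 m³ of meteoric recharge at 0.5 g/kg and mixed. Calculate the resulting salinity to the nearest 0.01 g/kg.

2.12 g/kg

Remaining after removal: 9,000 m³ at 2.6 g/kg (salt = 23,400)
After addition: salt = 23,400 + 2,670×0.5 = 24,735; volume = 11,670 m³
S = 24,735 / 11,670 = 2.1195 g/kg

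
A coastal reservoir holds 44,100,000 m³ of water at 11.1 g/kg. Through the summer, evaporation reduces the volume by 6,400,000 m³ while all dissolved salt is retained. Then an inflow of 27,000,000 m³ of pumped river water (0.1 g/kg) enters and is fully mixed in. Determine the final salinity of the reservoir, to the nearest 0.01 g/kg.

After evaporation: salt = 44,100,000×11.1 = 489,510,000; volume = 44,100,000 − 6,400,000 = 37,700,000 m³
After mixing: salt = 489,510,000 + 27,000,000×0.1 = 492,210,000; volume = 37,700,000 + 27,000,000 = 64,700,000 m³
S = 492,210,000 / 64,700,000 = 7.6076 g/kg

7.61 g/kg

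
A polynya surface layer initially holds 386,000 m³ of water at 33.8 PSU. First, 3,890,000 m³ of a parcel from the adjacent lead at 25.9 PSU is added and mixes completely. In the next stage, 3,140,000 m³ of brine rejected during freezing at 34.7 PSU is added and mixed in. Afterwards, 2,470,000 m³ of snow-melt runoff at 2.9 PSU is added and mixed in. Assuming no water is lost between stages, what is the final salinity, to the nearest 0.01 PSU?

Conserving salt mass:
Initial salt = 386,000×33.8 = 13,046,800
After stage 1: salt = 13,046,800 + 3,890,000×25.9 = 113,797,800; volume = 4,276,000 m³; S = 26.613 PSU
After stage 2: salt = 113,797,800 + 3,140,000×34.7 = 222,755,800; volume = 7,416,000 m³; S = 30.037 PSU
After stage 3: salt = 222,755,800 + 2,470,000×2.9 = 229,918,800; volume = 9,886,000 m³
S = 229,918,800 / 9,886,000 = 23.257 PSU

23.26 PSU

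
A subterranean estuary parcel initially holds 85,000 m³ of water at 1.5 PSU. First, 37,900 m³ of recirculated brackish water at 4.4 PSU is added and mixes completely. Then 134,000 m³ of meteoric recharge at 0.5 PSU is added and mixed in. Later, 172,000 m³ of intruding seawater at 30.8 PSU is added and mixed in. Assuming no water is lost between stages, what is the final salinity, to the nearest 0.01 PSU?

13.19 PSU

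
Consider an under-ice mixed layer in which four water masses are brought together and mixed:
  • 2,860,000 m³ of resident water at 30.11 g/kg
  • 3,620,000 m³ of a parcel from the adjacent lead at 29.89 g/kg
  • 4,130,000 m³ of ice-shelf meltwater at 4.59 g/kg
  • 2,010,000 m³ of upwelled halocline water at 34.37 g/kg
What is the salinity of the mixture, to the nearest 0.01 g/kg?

22.37 g/kg

By conservation of dissolved salt,
salt = 2,860,000×30.11 + 3,620,000×29.89 + 4,130,000×4.59 + 2,010,000×34.37 = 86,114,600 + 108,201,800 + 18,956,700 + 69,083,700 = 282,356,800
volume = 2,860,000 + 3,620,000 + 4,130,000 + 2,010,000 = 12,620,000 m³
S = 282,356,800 / 12,620,000 = 22.3738 g/kg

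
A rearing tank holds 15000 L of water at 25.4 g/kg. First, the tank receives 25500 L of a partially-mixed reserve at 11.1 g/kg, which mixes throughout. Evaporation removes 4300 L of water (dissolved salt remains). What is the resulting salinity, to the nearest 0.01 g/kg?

After mixing: salt = 15,000×25.4 + 25,500×11.1 = 664,050; volume = 40,500 L
After evaporation: salt unchanged = 664,050; volume = 40,500 − 4,300 = 36,200 L
S = 664,050 / 36,200 = 18.3439 g/kg

18.34 g/kg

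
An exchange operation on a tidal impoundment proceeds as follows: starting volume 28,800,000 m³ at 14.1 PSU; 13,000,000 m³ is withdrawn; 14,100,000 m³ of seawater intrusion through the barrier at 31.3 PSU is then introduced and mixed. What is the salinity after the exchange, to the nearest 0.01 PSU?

22.21 PSU

Remaining after removal: 15,800,000 m³ at 14.1 PSU (salt = 222,780,000)
After addition: salt = 222,780,000 + 14,100,000×31.3 = 664,110,000; volume = 29,900,000 m³
S = 664,110,000 / 29,900,000 = 22.211 PSU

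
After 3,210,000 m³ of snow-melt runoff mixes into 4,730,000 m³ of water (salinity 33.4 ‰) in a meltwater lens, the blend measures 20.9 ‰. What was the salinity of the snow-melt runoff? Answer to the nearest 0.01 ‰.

2.48 ‰

Salt balance: 4,730,000×33.4 + 3,210,000×S = 7,940,000×20.9
157,982,000 + 3,210,000·S = 165,946,000
S = (165,946,000 − 157,982,000) / 3,210,000 = 2.481 ‰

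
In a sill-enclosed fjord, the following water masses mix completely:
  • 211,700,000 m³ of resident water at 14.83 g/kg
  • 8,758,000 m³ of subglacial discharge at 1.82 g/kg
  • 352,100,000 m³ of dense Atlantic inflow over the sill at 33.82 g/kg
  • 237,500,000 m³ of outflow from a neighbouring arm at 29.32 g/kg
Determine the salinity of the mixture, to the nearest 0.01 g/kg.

By conservation of dissolved salt,
salt = 211,700,000×14.83 + 8,758,000×1.82 + 352,100,000×33.82 + 237,500,000×29.32 = 3,139,511,000 + 15,939,560 + 11,908,022,000 + 6,963,500,000 = 22,026,972,560
volume = 211,700,000 + 8,758,000 + 352,100,000 + 237,500,000 = 810,058,000 m³
S = 22,026,972,560 / 810,058,000 = 27.1918 g/kg

27.19 g/kg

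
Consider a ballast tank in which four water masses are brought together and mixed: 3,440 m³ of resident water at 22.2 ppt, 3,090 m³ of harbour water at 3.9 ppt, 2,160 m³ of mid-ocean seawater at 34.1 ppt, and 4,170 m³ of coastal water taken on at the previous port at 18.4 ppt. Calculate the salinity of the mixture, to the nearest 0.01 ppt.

Salt balance:
salt = 3,440×22.2 + 3,090×3.9 + 2,160×34.1 + 4,170×18.4 = 76,368 + 12,051 + 73,656 + 76,728 = 238,803
volume = 3,440 + 3,090 + 2,160 + 4,170 = 12,860 m³
S = 238,803 / 12,860 = 18.5694 ppt

18.57 ppt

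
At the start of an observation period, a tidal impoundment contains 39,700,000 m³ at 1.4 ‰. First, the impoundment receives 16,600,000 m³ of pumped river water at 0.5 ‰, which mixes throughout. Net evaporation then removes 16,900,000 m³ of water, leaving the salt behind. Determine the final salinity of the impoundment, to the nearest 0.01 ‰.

After mixing: salt = 39,700,000×1.4 + 16,600,000×0.5 = 63,880,000; volume = 56,300,000 m³
After evaporation: salt unchanged = 63,880,000; volume = 56,300,000 − 16,900,000 = 39,400,000 m³
S = 63,880,000 / 39,400,000 = 1.6213 ‰

1.62 ‰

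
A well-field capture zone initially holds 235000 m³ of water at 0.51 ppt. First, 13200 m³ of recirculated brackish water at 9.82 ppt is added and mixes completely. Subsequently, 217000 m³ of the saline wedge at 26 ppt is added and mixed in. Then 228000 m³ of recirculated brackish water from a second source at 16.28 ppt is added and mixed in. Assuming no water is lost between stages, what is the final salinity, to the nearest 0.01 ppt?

13.85 ppt

Salt balance:
Initial salt = 235,000×0.51 = 119,850
After stage 1: salt = 119,850 + 13,200×9.82 = 249,474; volume = 248,200 m³; S = 1.005 ppt
After stage 2: salt = 249,474 + 217,000×26 = 5,891,474; volume = 465,200 m³; S = 12.664 ppt
After stage 3: salt = 5,891,474 + 228,000×16.28 = 9,603,314; volume = 693,200 m³
S = 9,603,314 / 693,200 = 13.8536 ppt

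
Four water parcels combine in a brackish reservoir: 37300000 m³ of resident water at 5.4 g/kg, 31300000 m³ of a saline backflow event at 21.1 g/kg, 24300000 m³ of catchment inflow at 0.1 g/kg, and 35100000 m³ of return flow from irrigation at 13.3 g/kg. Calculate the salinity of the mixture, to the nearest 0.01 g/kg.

10.40 g/kg

Salt balance:
salt = 37,300,000×5.4 + 31,300,000×21.1 + 24,300,000×0.1 + 35,100,000×13.3 = 201,420,000 + 660,430,000 + 2,430,000 + 466,830,000 = 1,331,110,000
volume = 37,300,000 + 31,300,000 + 24,300,000 + 35,100,000 = 128,000,000 m³
S = 1,331,110,000 / 128,000,000 = 10.3993 g/kg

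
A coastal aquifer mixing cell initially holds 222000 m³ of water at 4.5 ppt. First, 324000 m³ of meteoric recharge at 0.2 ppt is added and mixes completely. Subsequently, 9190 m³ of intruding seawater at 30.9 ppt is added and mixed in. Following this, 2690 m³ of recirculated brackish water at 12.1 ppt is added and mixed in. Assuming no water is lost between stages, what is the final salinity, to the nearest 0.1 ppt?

By conservation of dissolved salt,
Initial salt = 222,000×4.5 = 999,000
After stage 1: salt = 999,000 + 324,000×0.2 = 1,063,800; volume = 546,000 m³; S = 1.948 ppt
After stage 2: salt = 1,063,800 + 9,190×30.9 = 1,347,771; volume = 555,190 m³; S = 2.428 ppt
After stage 3: salt = 1,347,771 + 2,690×12.1 = 1,380,320; volume = 557,880 m³
S = 1,380,320 / 557,880 = 2.4742 ppt

2.5 ppt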